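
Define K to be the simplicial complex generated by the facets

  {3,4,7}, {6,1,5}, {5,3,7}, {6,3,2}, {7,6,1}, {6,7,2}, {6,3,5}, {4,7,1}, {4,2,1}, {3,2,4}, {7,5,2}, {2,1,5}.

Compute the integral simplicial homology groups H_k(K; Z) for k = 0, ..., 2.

Take the total order 1 < 2 < 3 < 4 < 5 < 6 < 7 on the vertex set. Then K (dimension 2) consists of the simplices:

  0-simplices (7): [1], [2], [3], [4], [5], [6], [7]
  1-simplices (18): [1,2], [1,4], [1,5], [1,6], [1,7], [2,3], [2,4], [2,5], [2,6], [2,7], [3,4], [3,5], [3,6], [3,7], [4,7], [5,6], [5,7], [6,7]
  2-simplices (12): [1,2,4], [1,2,5], [1,4,7], [1,5,6], [1,6,7], [2,3,4], [2,3,6], [2,5,7], [2,6,7], [3,4,7], [3,5,6], [3,5,7]

Hence C_0 ≅ Z^7, C_1 ≅ Z^18, C_2 ≅ Z^12.

Boundary ∂_1: C_1 → C_0 is given by ∂[p,q] = [q] − [p]. For instance
  ∂[3,5] = [5] − [3].
The resulting 7×18 matrix has rank 6, and its Smith normal form has invariant factors (1,1,1,1,1,1).

∂_2: C_2 → C_1 maps a triangle to the signed sum of its edges. For instance
  ∂[2,3,4] = [3,4] − [2,4] + [2,3],
  ∂[1,2,5] = [2,5] − [1,5] + [1,2].
The resulting 18×12 matrix has rank 12, and its Smith normal form has invariant factors (1,1,1,1,1,1,1,1,1,1,1,2).

Now H_k = ker ∂_k / im ∂_{k+1}, so:

  H_0: rank C_0 − rank ∂_1 = 7 − 6 = 1, and the invariant factors of ∂_1 are all 1, so H_0 ≅ Z.
  H_1: rank ker ∂_1 − rank ∂_2 = (18 − 6) − 12 = 0, and ∂_2 has invariant factor 2 > 1, so H_1 ≅ Z/2Z.
  H_2: rank ker ∂_2 − rank ∂_3 = (12 − 12) − 0 = 0, and there is no ∂_3, so H_2 ≅ 0.

H_0 ≅ Z,  H_1 ≅ Z/2Z,  H_2 = 0.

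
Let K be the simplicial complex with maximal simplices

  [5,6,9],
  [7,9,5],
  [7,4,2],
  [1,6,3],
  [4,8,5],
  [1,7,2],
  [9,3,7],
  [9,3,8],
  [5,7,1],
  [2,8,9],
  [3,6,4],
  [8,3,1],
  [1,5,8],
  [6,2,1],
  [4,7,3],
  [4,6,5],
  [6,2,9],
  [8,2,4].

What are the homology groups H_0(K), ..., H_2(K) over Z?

H_0 ≅ Z,  H_1 ≅ Z^2,  H_2 ≅ Z.

K has 9 vertices, 27 edges, 18 triangles.
rank ∂_0 = 0, rank ∂_1 = 8 ⇒ b_0 = 9 − 0 − 8 = 1; all invariant factors of ∂_1 are 1 so no torsion. So H_0 = Z.
rank ∂_1 = 8, rank ∂_2 = 17 ⇒ b_1 = 27 − 8 − 17 = 2; all invariant factors of ∂_2 are 1 so no torsion. So H_1 = Z^2.
rank ∂_2 = 17, rank ∂_3 = 0 ⇒ b_2 = 18 − 17 − 0 = 1. So H_2 = Z.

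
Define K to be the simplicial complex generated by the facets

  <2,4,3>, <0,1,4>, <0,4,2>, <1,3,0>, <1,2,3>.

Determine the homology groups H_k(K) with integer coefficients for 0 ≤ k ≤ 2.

H_0 ≅ Z,  H_1 ≅ Z,  H_2 = 0.

Fix the vertex order 0 < 1 < 2 < 3 < 4 and write every simplex with vertices in increasing order. Then dim K = 2 and the simplices of K are:

  0-simplices (5): [0], [1], [2], [3], [4]
  1-simplices (10): [0,1], [0,2], [0,3], [0,4], [1,2], [1,3], [1,4], [2,3], [2,4], [3,4]
  2-simplices (5): [0,1,3], [0,1,4], [0,2,4], [1,2,3], [2,3,4]

giving chain groups C_0 ≅ Z^5, C_1 ≅ Z^10, C_2 ≅ Z^5.

∂_1: C_1 → C_0 sends each edge [p,q] (with p < q) to q − p.
This gives a 5×10 integer matrix of rank 4; reducing to Smith normal form yields diagonal entries (1,1,1,1).

The boundary map ∂_2: C_2 → C_1 maps a triangle to the signed sum of its edges. For instance
  ∂[2,3,4] = [3,4] − [2,4] + [2,3],
  ∂[0,2,4] = [2,4] − [0,4] + [0,2].
As a 10×5 matrix over Z this has rank 5, with invariant factors (1,1,1,1,1).

Reading off H_k = ker ∂_k / im ∂_{k+1}:

  H_0: rank C_0 − rank ∂_1 = 5 − 4 = 1, and the invariant factors of ∂_1 are all 1, so H_0 ≅ Z.
  H_1: rank ker ∂_1 − rank ∂_2 = (10 − 4) − 5 = 1, and the invariant factors of ∂_2 are all 1, so H_1 ≅ Z.
  H_2: rank ker ∂_2 − rank ∂_3 = (5 − 5) − 0 = 0, and there is no ∂_3, so H_2 ≅ 0.

As a check, the Euler characteristic is 5 − 10 + 5 = 0, which agrees with 1 − 1 + 0 = 0.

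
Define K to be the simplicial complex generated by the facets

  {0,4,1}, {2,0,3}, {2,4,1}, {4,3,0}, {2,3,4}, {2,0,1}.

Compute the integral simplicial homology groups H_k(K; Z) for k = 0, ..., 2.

H_0 ≅ Z,  H_1 = 0,  H_2 ≅ Z.

Fix the vertex order 0 < 1 < 2 < 3 < 4 and write every simplex with vertices in increasing order. Then dim K = 2 and the simplices of K are:

  0-simplices (5): [0], [1], [2], [3], [4]
  1-simplices (9): [0,1], [0,2], [0,3], [0,4], [1,2], [1,4], [2,3], [2,4], [3,4]
  2-simplices (6): [0,1,2], [0,1,4], [0,2,3], [0,3,4], [1,2,4], [2,3,4]

so the chain groups are C_0 ≅ Z^5, C_1 ≅ Z^9, C_2 ≅ Z^6.

∂_1: C_1 → C_0 maps an edge to its endpoints' difference, ∂[p,q] = q − p.
As a 5×9 matrix over Z this has rank 4, with invariant factors (1,1,1,1).

∂_2: C_2 → C_1 maps a triangle to the signed sum of its edges. For instance
  ∂[0,1,4] = [1,4] − [0,4] + [0,1],
  ∂[1,2,4] = [2,4] − [1,4] + [1,2].
The resulting 9×6 matrix has rank 5, and its Smith normal form has invariant factors (1,1,1,1,1).

From H_k ≅ ker(∂_k) / im(∂_{k+1}) we obtain:

  H_0: rank C_0 − rank ∂_1 = 5 − 4 = 1, and the invariant factors of ∂_1 are all 1, so H_0 ≅ Z.
  H_1: rank ker ∂_1 − rank ∂_2 = (9 − 4) − 5 = 0, and the invariant factors of ∂_2 are all 1, so H_1 ≅ 0.
  H_2: rank ker ∂_2 − rank ∂_3 = (6 − 5) − 0 = 1, and there is no ∂_3, so H_2 ≅ Z.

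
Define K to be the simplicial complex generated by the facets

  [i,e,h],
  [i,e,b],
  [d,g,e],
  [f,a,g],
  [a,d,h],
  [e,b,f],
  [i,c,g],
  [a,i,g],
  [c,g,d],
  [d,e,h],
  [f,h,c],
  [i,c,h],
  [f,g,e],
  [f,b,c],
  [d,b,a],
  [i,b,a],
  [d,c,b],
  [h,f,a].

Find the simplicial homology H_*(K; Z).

Fix the vertex order a < b < c < d < e < f < g < h < i and write every simplex with vertices in increasing order. Then dim K = 2 and the simplices of K are:

  0-simplices (9): a, b, c, d, e, f, g, h, i
  1-simplices (27): ab, ad, af, ag, ah, ai, bc, bd, be, bf, bi, cd, cf, cg, ch, ci, de, dg, dh, ef, eg, eh, ei, fg, fh, gi, hi
  2-simplices (18): abd, abi, adh, afg, afh, agi, bcd, bcf, bef, bei, cdg, cfh, cgi, chi, deg, deh, efg, ehi

so the chain groups are C_0 ≅ Z^9, C_1 ≅ Z^27, C_2 ≅ Z^18.

Boundary ∂_1: C_1 → C_0 sends each edge [p,q] (with p < q) to q − p. For instance
  ∂ag = g − a.
This gives a 9×27 integer matrix of rank 8; reducing to Smith normal form yields diagonal entries (1,1,1,1,1,1,1,1).

Boundary ∂_2: C_2 → C_1 acts by ∂[p,q,r] = [q,r] − [p,r] + [p,q]. For instance
  ∂bcd = cd − bd + bc,
  ∂abi = bi − ai + ab.
The 27×18 boundary matrix has rank 17 and Smith normal form diag(1,1,1,1,1,1,1,1,1,1,1,1,1,1,1,1,1).

From H_k ≅ ker(∂_k) / im(∂_{k+1}) we obtain:

  H_0: rank C_0 − rank ∂_1 = 9 − 8 = 1, and the invariant factors of ∂_1 are all 1, so H_0 ≅ Z.
  H_1: rank ker ∂_1 − rank ∂_2 = (27 − 8) − 17 = 2, and the invariant factors of ∂_2 are all 1, so H_1 ≅ Z^2.
  H_2: rank ker ∂_2 − rank ∂_3 = (18 − 17) − 0 = 1, and there is no ∂_3, so H_2 ≅ Z.

H_0 ≅ Z,  H_1 ≅ Z^2,  H_2 ≅ Z.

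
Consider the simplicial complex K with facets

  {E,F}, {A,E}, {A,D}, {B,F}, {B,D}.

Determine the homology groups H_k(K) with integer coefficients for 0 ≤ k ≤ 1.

Take the total order A < B < D < E < F on the vertex set. Then K (dimension 1) consists of the simplices:

  0-simplices (5): A, B, D, E, F
  1-simplices (5): AD, AE, BD, BF, EF

giving chain groups C_0 ≅ Z^5, C_1 ≅ Z^5.

∂_1: C_1 → C_0 sends each edge [p,q] (with p < q) to q − p. For instance
  ∂BF = F − B.
The resulting 5×5 matrix has rank 4, and its Smith normal form has invariant factors (1,1,1,1).

Reading off H_k = ker ∂_k / im ∂_{k+1}:

  H_0: rank C_0 − rank ∂_1 = 5 − 4 = 1, and the invariant factors of ∂_1 are all 1, so H_0 ≅ Z.
  H_1: rank ker ∂_1 − rank ∂_2 = (5 − 4) − 0 = 1, and there is no ∂_2, so H_1 ≅ Z.

H_0 ≅ Z,  H_1 ≅ Z.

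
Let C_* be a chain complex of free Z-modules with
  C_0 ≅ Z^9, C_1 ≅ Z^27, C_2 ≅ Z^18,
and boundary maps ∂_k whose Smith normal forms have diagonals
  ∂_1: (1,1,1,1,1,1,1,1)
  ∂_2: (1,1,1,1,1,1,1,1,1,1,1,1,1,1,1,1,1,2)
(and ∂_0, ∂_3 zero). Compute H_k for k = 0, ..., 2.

H_0 ≅ Z,  H_1 ≅ Z ⊕ Z/2Z,  H_2 = 0.

H_0: b_0 = 9 − 0 − 8 = 1; torsion from ∂_1 factors > 1: none. So H_0 ≅ Z.
H_1: b_1 = 27 − 8 − 18 = 1; torsion from ∂_2 factors > 1: [2]. So H_1 ≅ Z ⊕ Z/2Z.
H_2: b_2 = 18 − 18 − 0 = 0; torsion from ∂_3 factors > 1: none. So H_2 ≅ 0.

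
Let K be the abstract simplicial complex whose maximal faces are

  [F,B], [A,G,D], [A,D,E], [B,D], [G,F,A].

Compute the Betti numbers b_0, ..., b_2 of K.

Order the vertices as A < B < D < E < F < G. Listing each simplex with vertices in this order, K has dimension 2 with simplices:

  0-simplices (6): A, B, D, E, F, G
  1-simplices (9): AD, AE, AF, AG, BD, BF, DE, DG, FG
  2-simplices (3): ADE, ADG, AFG

so the chain groups are C_0 ≅ Z^6, C_1 ≅ Z^9, C_2 ≅ Z^3.

Boundary ∂_1: C_1 → C_0 maps an edge to its endpoints' difference, ∂[p,q] = q − p. For instance
  ∂DE = E − D.
As a 6×9 matrix over Z this has rank 5, with invariant factors (1,1,1,1,1).

The boundary map ∂_2: C_2 → C_1 acts by ∂[p,q,r] = [q,r] − [p,r] + [p,q]. For instance
  ∂ADG = DG − AG + AD,
  ∂AFG = FG − AG + AF.
The 9×3 boundary matrix has rank 3 and Smith normal form diag(1,1,1).

Now H_k = ker ∂_k / im ∂_{k+1}, so:

  H_0: rank C_0 − rank ∂_1 = 6 − 5 = 1, and the invariant factors of ∂_1 are all 1, so H_0 ≅ Z.
  H_1: rank ker ∂_1 − rank ∂_2 = (9 − 5) − 3 = 1, and the invariant factors of ∂_2 are all 1, so H_1 ≅ Z.
  H_2: rank ker ∂_2 − rank ∂_3 = (3 − 3) − 0 = 0, and there is no ∂_3, so H_2 ≅ 0.

Hence the Betti numbers are b_0 = 1, b_1 = 1, b_2 = 0.

b_0 = 1, b_1 = 1, b_2 = 0.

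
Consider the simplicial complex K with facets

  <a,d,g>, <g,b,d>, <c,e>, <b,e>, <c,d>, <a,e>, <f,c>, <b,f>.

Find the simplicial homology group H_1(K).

H_1 = Z^3.

We work with the vertex ordering a < b < c < d < e < f < g. The simplices of K, each written with vertices in increasing order, are:

  0-simplices (7): a, b, c, d, e, f, g
  1-simplices (11): ad, ae, ag, bd, be, bf, bg, cd, ce, cf, dg
  2-simplices (2): adg, bdg

giving chain groups C_0 ≅ Z^7, C_1 ≅ Z^11, C_2 ≅ Z^2.

The boundary map ∂_1: C_1 → C_0 is given by ∂[p,q] = [q] − [p]. For instance
  ∂bd = d − b.
The 7×11 boundary matrix has rank 6 and Smith normal form diag(1,1,1,1,1,1).

Boundary ∂_2: C_2 → C_1 sends each 2-simplex [p,q,r] to [q,r] − [p,r] + [p,q]. For instance
  ∂adg = dg − ag + ad,
  ∂bdg = dg − bg + bd.
As a 11×2 matrix over Z this has rank 2, with invariant factors (1,1).

Computing H_k = (kernel of ∂_k) / (image of ∂_{k+1}):

  H_1: rank ker ∂_1 − rank ∂_2 = (11 − 6) − 2 = 3, and the invariant factors of ∂_2 are all 1, so H_1 ≅ Z^3.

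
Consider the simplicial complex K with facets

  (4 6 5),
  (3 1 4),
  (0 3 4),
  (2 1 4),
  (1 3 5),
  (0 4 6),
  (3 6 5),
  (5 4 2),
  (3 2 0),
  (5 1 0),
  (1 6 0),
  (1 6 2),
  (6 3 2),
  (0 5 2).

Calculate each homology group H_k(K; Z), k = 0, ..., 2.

H_0 ≅ Z,  H_1 ≅ Z^2,  H_2 ≅ Z.

Order the vertices as 0 < 1 < 2 < 3 < 4 < 5 < 6. Listing each simplex with vertices in this order, K has dimension 2 with simplices:

  0-simplices (7): [0], [1], [2], [3], [4], [5], [6]
  1-simplices (21): [0,1], [0,2], [0,3], [0,4], [0,5], [0,6], [1,2], [1,3], [1,4], [1,5], [1,6], [2,3], [2,4], [2,5], [2,6], [3,4], [3,5], [3,6], [4,5], [4,6], [5,6]
  2-simplices (14): [0,1,5], [0,1,6], [0,2,3], [0,2,5], [0,3,4], [0,4,6], [1,2,4], [1,2,6], [1,3,4], [1,3,5], [2,3,6], [2,4,5], [3,5,6], [4,5,6]

so the chain groups are C_0 ≅ Z^7, C_1 ≅ Z^21, C_2 ≅ Z^14.

Boundary ∂_1: C_1 → C_0 is given by ∂[p,q] = [q] − [p]. For instance
  ∂[3,4] = [4] − [3].
This gives a 7×21 integer matrix of rank 6; reducing to Smith normal form yields diagonal entries (1,1,1,1,1,1).

The boundary map ∂_2: C_2 → C_1 acts by ∂[p,q,r] = [q,r] − [p,r] + [p,q]. For instance
  ∂[0,4,6] = [4,6] − [0,6] + [0,4],
  ∂[0,1,6] = [1,6] − [0,6] + [0,1].
This gives a 21×14 integer matrix of rank 13; reducing to Smith normal form yields diagonal entries (1,1,1,1,1,1,1,1,1,1,1,1,1).

From H_k ≅ ker(∂_k) / im(∂_{k+1}) we obtain:

  H_0: rank C_0 − rank ∂_1 = 7 − 6 = 1, and the invariant factors of ∂_1 are all 1, so H_0 ≅ Z.
  H_1: rank ker ∂_1 − rank ∂_2 = (21 − 6) − 13 = 2, and the invariant factors of ∂_2 are all 1, so H_1 ≅ Z^2.
  H_2: rank ker ∂_2 − rank ∂_3 = (14 − 13) − 0 = 1, and there is no ∂_3, so H_2 ≅ Z.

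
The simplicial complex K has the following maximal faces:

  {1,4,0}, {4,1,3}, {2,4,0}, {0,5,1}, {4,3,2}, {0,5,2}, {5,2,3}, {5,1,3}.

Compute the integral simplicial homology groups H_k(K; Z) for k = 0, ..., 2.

H_0 = Z,  H_1 = 0,  H_2 = Z.

Order the vertices as 0 < 1 < 2 < 3 < 4 < 5. Listing each simplex with vertices in this order, K has dimension 2 with simplices:

  0-simplices (6): [0], [1], [2], [3], [4], [5]
  1-simplices (12): [0,1], [0,2], [0,4], [0,5], [1,3], [1,4], [1,5], [2,3], [2,4], [2,5], [3,4], [3,5]
  2-simplices (8): [0,1,4], [0,1,5], [0,2,4], [0,2,5], [1,3,4], [1,3,5], [2,3,4], [2,3,5]

giving chain groups C_0 ≅ Z^6, C_1 ≅ Z^12, C_2 ≅ Z^8.

The boundary map ∂_1: C_1 → C_0 sends each edge [p,q] (with p < q) to q − p.
As a 6×12 matrix over Z this has rank 5, with invariant factors (1,1,1,1,1).

Boundary ∂_2: C_2 → C_1 sends each 2-simplex [p,q,r] to [q,r] − [p,r] + [p,q]. For instance
  ∂[1,3,4] = [3,4] − [1,4] + [1,3],
  ∂[0,2,5] = [2,5] − [0,5] + [0,2].
The resulting 12×8 matrix has rank 7, and its Smith normal form has invariant factors (1,1,1,1,1,1,1).

Reading off H_k = ker ∂_k / im ∂_{k+1}:

  H_0: rank C_0 − rank ∂_1 = 6 − 5 = 1, and the invariant factors of ∂_1 are all 1, so H_0 = Z.
  H_1: rank ker ∂_1 − rank ∂_2 = (12 − 5) − 7 = 0, and the invariant factors of ∂_2 are all 1, so H_1 = 0.
  H_2: rank ker ∂_2 − rank ∂_3 = (8 − 7) − 0 = 1, and there is no ∂_3, so H_2 = Z.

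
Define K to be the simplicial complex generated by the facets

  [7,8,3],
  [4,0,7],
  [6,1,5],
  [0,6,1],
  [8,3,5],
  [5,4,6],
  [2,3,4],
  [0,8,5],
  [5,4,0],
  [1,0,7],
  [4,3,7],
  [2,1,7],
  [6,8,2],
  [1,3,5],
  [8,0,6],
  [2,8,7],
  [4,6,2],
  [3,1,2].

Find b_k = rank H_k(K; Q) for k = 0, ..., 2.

Take the total order 0 < 1 < 2 < 3 < 4 < 5 < 6 < 7 < 8 on the vertex set. Then K (dimension 2) consists of the simplices:

  0-simplices (9): [0], [1], [2], [3], [4], [5], [6], [7], [8]
  1-simplices (27): (27 of them)
  2-simplices (18): [0,1,6], [0,1,7], [0,4,5], [0,4,7], [0,5,8], [0,6,8], [1,2,3], [1,2,7], [1,3,5], [1,5,6], [2,3,4], [2,4,6], [2,6,8], [2,7,8], [3,4,7], [3,5,8], [3,7,8], [4,5,6]

so the chain groups are C_0 ≅ Z^9, C_1 ≅ Z^27, C_2 ≅ Z^18.

The boundary map ∂_1: C_1 → C_0 maps an edge to its endpoints' difference, ∂[p,q] = q − p. For instance
  ∂[0,6] = [6] − [0].
The 9×27 boundary matrix has rank 8 and Smith normal form diag(1,1,1,1,1,1,1,1).

∂_2: C_2 → C_1 sends each 2-simplex [p,q,r] to [q,r] − [p,r] + [p,q]. For instance
  ∂[1,5,6] = [5,6] − [1,6] + [1,5],
  ∂[3,7,8] = [7,8] − [3,8] + [3,7].
The resulting 27×18 matrix has rank 18, and its Smith normal form has invariant factors (1,1,1,1,1,1,1,1,1,1,1,1,1,1,1,1,1,2).

Reading off H_k = ker ∂_k / im ∂_{k+1}:

  H_0: rank C_0 − rank ∂_1 = 9 − 8 = 1, and the invariant factors of ∂_1 are all 1, so H_0 ≅ Z.
  H_1: rank ker ∂_1 − rank ∂_2 = (27 − 8) − 18 = 1, and ∂_2 has invariant factor 2 > 1, so H_1 ≅ Z ⊕ Z_2.
  H_2: rank ker ∂_2 − rank ∂_3 = (18 − 18) − 0 = 0, and there is no ∂_3, so H_2 ≅ 0.

As a check, the Euler characteristic is 9 − 27 + 18 = 0, which agrees with 1 − 1 + 0 = 0.
(K is a triangulation of the Klein bottle.)

Hence the Betti numbers are b_0 = 1, b_1 = 1, b_2 = 0.

b_0 = 1, b_1 = 1, b_2 = 0.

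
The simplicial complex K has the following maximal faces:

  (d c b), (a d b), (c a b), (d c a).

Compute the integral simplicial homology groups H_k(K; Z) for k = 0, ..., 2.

H_0 ≅ Z,  H_1 = 0,  H_2 ≅ Z.

Fix the vertex order a < b < c < d and write every simplex with vertices in increasing order. Then dim K = 2 and the simplices of K are:

  0-simplices (4): a, b, c, d
  1-simplices (6): ab, ac, ad, bc, bd, cd
  2-simplices (4): abc, abd, acd, bcd

giving chain groups C_0 ≅ Z^4, C_1 ≅ Z^6, C_2 ≅ Z^4.

The boundary map ∂_1: C_1 → C_0 sends each edge [p,q] (with p < q) to q − p.
The resulting 4×6 matrix has rank 3, and its Smith normal form has invariant factors (1,1,1).

The boundary map ∂_2: C_2 → C_1 acts by ∂[p,q,r] = [q,r] − [p,r] + [p,q]. For instance
  ∂bcd = cd − bd + bc,
  ∂acd = cd − ad + ac.
The 6×4 boundary matrix has rank 3 and Smith normal form diag(1,1,1).

From H_k ≅ ker(∂_k) / im(∂_{k+1}) we obtain:

  H_0: rank C_0 − rank ∂_1 = 4 − 3 = 1, and the invariant factors of ∂_1 are all 1, so H_0 ≅ Z.
  H_1: rank ker ∂_1 − rank ∂_2 = (6 − 3) − 3 = 0, and the invariant factors of ∂_2 are all 1, so H_1 ≅ 0.
  H_2: rank ker ∂_2 − rank ∂_3 = (4 − 3) − 0 = 1, and there is no ∂_3, so H_2 ≅ Z.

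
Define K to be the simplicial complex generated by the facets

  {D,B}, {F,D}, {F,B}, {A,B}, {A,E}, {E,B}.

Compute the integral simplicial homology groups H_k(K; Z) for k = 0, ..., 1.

H_0 ≅ Z,  H_1 ≅ Z^2.

Order the vertices as A < B < D < E < F. Listing each simplex with vertices in this order, K has dimension 1 with simplices:

  0-simplices (5): A, B, D, E, F
  1-simplices (6): AB, AE, BD, BE, BF, DF

so the chain groups are C_0 ≅ Z^5, C_1 ≅ Z^6.

The boundary map ∂_1: C_1 → C_0 is given by ∂[p,q] = [q] − [p]. For instance
  ∂BD = D − B.
The resulting 5×6 matrix has rank 4, and its Smith normal form has invariant factors (1,1,1,1).

Now H_k = ker ∂_k / im ∂_{k+1}, so:

  H_0: rank C_0 − rank ∂_1 = 5 − 4 = 1, and the invariant factors of ∂_1 are all 1, so H_0 ≅ Z.
  H_1: rank ker ∂_1 − rank ∂_2 = (6 − 4) − 0 = 2, and there is no ∂_2, so H_1 ≅ Z^2.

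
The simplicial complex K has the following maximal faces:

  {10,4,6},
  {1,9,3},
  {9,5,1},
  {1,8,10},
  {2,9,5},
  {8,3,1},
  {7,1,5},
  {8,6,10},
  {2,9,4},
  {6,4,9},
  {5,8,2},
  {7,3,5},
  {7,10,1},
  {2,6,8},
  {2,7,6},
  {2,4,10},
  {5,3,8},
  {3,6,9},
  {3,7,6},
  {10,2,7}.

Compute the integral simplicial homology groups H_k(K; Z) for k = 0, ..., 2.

Order the vertices as 1 < 2 < 3 < 4 < 5 < 6 < 7 < 8 < 9 < 10. Listing each simplex with vertices in this order, K has dimension 2 with simplices:

  0-simplices (10): [1], [2], [3], [4], [5], [6], [7], [8], [9], [10]
  1-simplices (30): (30 of them)
  2-simplices (20): (20 of them)

Hence C_0 ≅ Z^10, C_1 ≅ Z^30, C_2 ≅ Z^20.

∂_1: C_1 → C_0 sends each edge [p,q] (with p < q) to q − p.
The resulting 10×30 matrix has rank 9, and its Smith normal form has invariant factors (1,1,1,1,1,1,1,1,1).

The boundary map ∂_2: C_2 → C_1 acts by ∂[p,q,r] = [q,r] − [p,r] + [p,q]. For instance
  ∂[2,6,7] = [6,7] − [2,7] + [2,6],
  ∂[1,3,8] = [3,8] − [1,8] + [1,3].
This gives a 30×20 integer matrix of rank 20; reducing to Smith normal form yields diagonal entries (1,1,1,1,1,1,1,1,1,1,1,1,1,1,1,1,1,1,1,2).

Computing H_k = (kernel of ∂_k) / (image of ∂_{k+1}):

  H_0: rank C_0 − rank ∂_1 = 10 − 9 = 1, and the invariant factors of ∂_1 are all 1, so H_0 = Z.
  H_1: rank ker ∂_1 − rank ∂_2 = (30 − 9) − 20 = 1, and ∂_2 has invariant factor 2 > 1, so H_1 = Z ⊕ Z/2Z.
  H_2: rank ker ∂_2 − rank ∂_3 = (20 − 20) − 0 = 0, and there is no ∂_3, so H_2 = 0.

(K is a triangulation of the Klein bottle.)

H_0 ≅ Z,  H_1 ≅ Z ⊕ Z/2Z,  H_2 = 0.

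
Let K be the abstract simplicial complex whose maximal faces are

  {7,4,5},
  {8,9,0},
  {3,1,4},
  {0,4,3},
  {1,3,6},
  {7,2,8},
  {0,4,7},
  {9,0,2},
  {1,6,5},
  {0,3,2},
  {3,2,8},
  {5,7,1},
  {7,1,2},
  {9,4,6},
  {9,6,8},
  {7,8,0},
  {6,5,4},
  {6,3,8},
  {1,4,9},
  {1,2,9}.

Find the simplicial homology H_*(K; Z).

H_0 = Z,  H_1 = Z ⊕ Z_2,  H_2 = 0.

We work with the vertex ordering 0 < 1 < 2 < 3 < 4 < 5 < 6 < 7 < 8 < 9. The simplices of K, each written with vertices in increasing order, are:

  0-simplices (10): [0], [1], [2], [3], [4], [5], [6], [7], [8], [9]
  1-simplices (30): (30 of them)
  2-simplices (20): (20 of them)

so the chain groups are C_0 ≅ Z^10, C_1 ≅ Z^30, C_2 ≅ Z^20.

Boundary ∂_1: C_1 → C_0 is given by ∂[p,q] = [q] − [p].
The 10×30 boundary matrix has rank 9 and Smith normal form diag(1,1,1,1,1,1,1,1,1).

The boundary map ∂_2: C_2 → C_1 sends each 2-simplex [p,q,r] to [q,r] − [p,r] + [p,q]. For instance
  ∂[0,4,7] = [4,7] − [0,7] + [0,4],
  ∂[1,2,7] = [2,7] − [1,7] + [1,2].
The 30×20 boundary matrix has rank 20 and Smith normal form diag(1,1,1,1,1,1,1,1,1,1,1,1,1,1,1,1,1,1,1,2).

Computing H_k = (kernel of ∂_k) / (image of ∂_{k+1}):

  H_0: rank C_0 − rank ∂_1 = 10 − 9 = 1, and the invariant factors of ∂_1 are all 1, so H_0 ≅ Z.
  H_1: rank ker ∂_1 − rank ∂_2 = (30 − 9) − 20 = 1, and ∂_2 has invariant factor 2 > 1, so H_1 ≅ Z ⊕ Z_2.
  H_2: rank ker ∂_2 − rank ∂_3 = (20 − 20) − 0 = 0, and there is no ∂_3, so H_2 ≅ 0.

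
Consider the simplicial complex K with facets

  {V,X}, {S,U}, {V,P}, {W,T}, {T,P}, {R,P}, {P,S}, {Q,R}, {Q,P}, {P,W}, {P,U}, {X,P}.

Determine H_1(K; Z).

H_1 = Z^4.

We work with the vertex ordering P < Q < R < S < T < U < V < W < X. The simplices of K, each written with vertices in increasing order, are:

  0-simplices (9): P, Q, R, S, T, U, V, W, X
  1-simplices (12): PQ, PR, PS, PT, PU, PV, PW, PX, QR, SU, TW, VX

Hence C_0 ≅ Z^9, C_1 ≅ Z^12.

The boundary map ∂_1: C_1 → C_0 is given by ∂[p,q] = [q] − [p].
The resulting 9×12 matrix has rank 8, and its Smith normal form has invariant factors (1,1,1,1,1,1,1,1).

Reading off H_k = ker ∂_k / im ∂_{k+1}:

  H_1: rank ker ∂_1 − rank ∂_2 = (12 − 8) − 0 = 4, and there is no ∂_2, so H_1 ≅ Z^4.

(K is a triangulation of a wedge of 4 circles.)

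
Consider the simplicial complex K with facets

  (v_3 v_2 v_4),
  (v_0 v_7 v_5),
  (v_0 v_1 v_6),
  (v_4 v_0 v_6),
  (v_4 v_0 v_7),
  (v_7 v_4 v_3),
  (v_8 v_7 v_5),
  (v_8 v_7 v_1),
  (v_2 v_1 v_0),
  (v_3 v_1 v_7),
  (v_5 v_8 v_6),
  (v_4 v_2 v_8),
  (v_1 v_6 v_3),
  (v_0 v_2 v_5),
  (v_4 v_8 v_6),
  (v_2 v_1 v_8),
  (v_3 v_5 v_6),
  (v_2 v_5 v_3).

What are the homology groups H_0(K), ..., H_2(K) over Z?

H_0 ≅ Z,  H_1 ≅ Z^2,  H_2 ≅ Z.

Take the total order v_0 < v_1 < v_2 < v_3 < v_4 < v_5 < v_6 < v_7 < v_8 on the vertex set. Then K (dimension 2) consists of the simplices:

  0-simplices (9): [v_0], [v_1], [v_2], [v_3], [v_4], [v_5], [v_6], [v_7], [v_8]
  1-simplices (27): (27 of them)
  2-simplices (18): (18 of them)

giving chain groups C_0 ≅ Z^9, C_1 ≅ Z^27, C_2 ≅ Z^18.

Boundary ∂_1: C_1 → C_0 is given by ∂[p,q] = [q] − [p]. For instance
  ∂[v_1,v_7] = [v_7] − [v_1].
This gives a 9×27 integer matrix of rank 8; reducing to Smith normal form yields diagonal entries (1,1,1,1,1,1,1,1).

The boundary map ∂_2: C_2 → C_1 sends each 2-simplex [p,q,r] to [q,r] − [p,r] + [p,q]. For instance
  ∂[v_4,v_6,v_8] = [v_6,v_8] − [v_4,v_8] + [v_4,v_6],
  ∂[v_1,v_3,v_7] = [v_3,v_7] − [v_1,v_7] + [v_1,v_3].
This gives a 27×18 integer matrix of rank 17; reducing to Smith normal form yields diagonal entries (1,1,1,1,1,1,1,1,1,1,1,1,1,1,1,1,1).

Reading off H_k = ker ∂_k / im ∂_{k+1}:

  H_0: rank C_0 − rank ∂_1 = 9 − 8 = 1, and the invariant factors of ∂_1 are all 1, so H_0 ≅ Z.
  H_1: rank ker ∂_1 − rank ∂_2 = (27 − 8) − 17 = 2, and the invariant factors of ∂_2 are all 1, so H_1 ≅ Z^2.
  H_2: rank ker ∂_2 − rank ∂_3 = (18 − 17) − 0 = 1, and there is no ∂_3, so H_2 ≅ Z.

As a check, the Euler characteristic is 9 − 27 + 18 = 0, which agrees with 1 − 2 + 1 = 0.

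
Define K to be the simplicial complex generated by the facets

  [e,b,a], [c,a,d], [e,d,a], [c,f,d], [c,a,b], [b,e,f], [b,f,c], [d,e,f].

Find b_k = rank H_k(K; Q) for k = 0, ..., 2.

Take the total order a < b < c < d < e < f on the vertex set. Then K (dimension 2) consists of the simplices:

  0-simplices (6): a, b, c, d, e, f
  1-simplices (12): ab, ac, ad, ae, bc, be, bf, cd, cf, de, df, ef
  2-simplices (8): abc, abe, acd, ade, bcf, bef, cdf, def

giving chain groups C_0 ≅ Z^6, C_1 ≅ Z^12, C_2 ≅ Z^8.

Boundary ∂_1: C_1 → C_0 sends each edge [p,q] (with p < q) to q − p. For instance
  ∂cd = d − c.
The 6×12 boundary matrix has rank 5 and Smith normal form diag(1,1,1,1,1).

∂_2: C_2 → C_1 maps a triangle to the signed sum of its edges. For instance
  ∂ade = de − ae + ad,
  ∂def = ef − df + de.
As a 12×8 matrix over Z this has rank 7, with invariant factors (1,1,1,1,1,1,1).

Now H_k = ker ∂_k / im ∂_{k+1}, so:

  H_0: rank C_0 − rank ∂_1 = 6 − 5 = 1, and the invariant factors of ∂_1 are all 1, so H_0 = Z.
  H_1: rank ker ∂_1 − rank ∂_2 = (12 − 5) − 7 = 0, and the invariant factors of ∂_2 are all 1, so H_1 = 0.
  H_2: rank ker ∂_2 − rank ∂_3 = (8 − 7) − 0 = 1, and there is no ∂_3, so H_2 = Z.

As a check, the Euler characteristic is 6 − 12 + 8 = 2, which agrees with 1 − 0 + 1 = 2.
(K is a triangulation of the 2-sphere S^2.)

Hence the Betti numbers are b_0 = 1, b_1 = 0, b_2 = 1.

b_0 = 1, b_1 = 0, b_2 = 1.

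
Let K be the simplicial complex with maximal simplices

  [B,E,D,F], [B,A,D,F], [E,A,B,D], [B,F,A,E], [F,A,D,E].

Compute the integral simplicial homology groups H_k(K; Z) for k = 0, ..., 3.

Take the total order A < B < D < E < F on the vertex set. Then K (dimension 3) consists of the simplices:

  0-simplices (5): A, B, D, E, F
  1-simplices (10): AB, AD, AE, AF, BD, BE, BF, DE, DF, EF
  2-simplices (10): ABD, ABE, ABF, ADE, ADF, AEF, BDE, BDF, BEF, DEF
  3-simplices (5): ABDE, ABDF, ABEF, ADEF, BDEF

giving chain groups C_0 ≅ Z^5, C_1 ≅ Z^10, C_2 ≅ Z^10, C_3 ≅ Z^5.

∂_1: C_1 → C_0 maps an edge to its endpoints' difference, ∂[p,q] = q − p.
As a 5×10 matrix over Z this has rank 4, with invariant factors (1,1,1,1).

The boundary map ∂_2: C_2 → C_1 acts by ∂[p,q,r] = [q,r] − [p,r] + [p,q]. For instance
  ∂ADE = DE − AE + AD,
  ∂DEF = EF − DF + DE.
The resulting 10×10 matrix has rank 6, and its Smith normal form has invariant factors (1,1,1,1,1,1).

The boundary map ∂_3: C_3 → C_2 sends each 3-simplex σ to the alternating sum Σ_i (−1)^i (σ with its i-th vertex removed). For instance
  ∂ABDF = BDF − ADF + ABF − ABD,
  ∂BDEF = DEF − BEF + BDF − BDE.
This gives a 10×5 integer matrix of rank 4; reducing to Smith normal form yields diagonal entries (1,1,1,1).

Reading off H_k = ker ∂_k / im ∂_{k+1}:

  H_0: rank C_0 − rank ∂_1 = 5 − 4 = 1, and the invariant factors of ∂_1 are all 1, so H_0 = Z.
  H_1: rank ker ∂_1 − rank ∂_2 = (10 − 4) − 6 = 0, and the invariant factors of ∂_2 are all 1, so H_1 = 0.
  H_2: rank ker ∂_2 − rank ∂_3 = (10 − 6) − 4 = 0, and the invariant factors of ∂_3 are all 1, so H_2 = 0.
  H_3: rank ker ∂_3 − rank ∂_4 = (5 − 4) − 0 = 1, and there is no ∂_4, so H_3 = Z.

As a check, the Euler characteristic is 5 − 10 + 10 − 5 = 0, which agrees with 1 − 0 + 0 − 1 = 0.

H_0 = Z,  H_1 = 0,  H_2 = 0,  H_3 = Z.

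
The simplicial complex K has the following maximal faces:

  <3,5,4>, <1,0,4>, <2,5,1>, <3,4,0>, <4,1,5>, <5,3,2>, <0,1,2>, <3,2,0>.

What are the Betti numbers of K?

We work with the vertex ordering 0 < 1 < 2 < 3 < 4 < 5. The simplices of K, each written with vertices in increasing order, are:

  0-simplices (6): [0], [1], [2], [3], [4], [5]
  1-simplices (12): [0,1], [0,2], [0,3], [0,4], [1,2], [1,4], [1,5], [2,3], [2,5], [3,4], [3,5], [4,5]
  2-simplices (8): [0,1,2], [0,1,4], [0,2,3], [0,3,4], [1,2,5], [1,4,5], [2,3,5], [3,4,5]

Hence C_0 ≅ Z^6, C_1 ≅ Z^12, C_2 ≅ Z^8.

The boundary map ∂_1: C_1 → C_0 is given by ∂[p,q] = [q] − [p]. For instance
  ∂[1,5] = [5] − [1].
As a 6×12 matrix over Z this has rank 5, with invariant factors (1,1,1,1,1).

Boundary ∂_2: C_2 → C_1 sends each 2-simplex [p,q,r] to [q,r] − [p,r] + [p,q]. For instance
  ∂[0,1,2] = [1,2] − [0,2] + [0,1],
  ∂[0,2,3] = [2,3] − [0,3] + [0,2].
As a 12×8 matrix over Z this has rank 7, with invariant factors (1,1,1,1,1,1,1).

Computing H_k = (kernel of ∂_k) / (image of ∂_{k+1}):

  H_0: rank C_0 − rank ∂_1 = 6 − 5 = 1, and the invariant factors of ∂_1 are all 1, so H_0 ≅ Z.
  H_1: rank ker ∂_1 − rank ∂_2 = (12 − 5) − 7 = 0, and the invariant factors of ∂_2 are all 1, so H_1 ≅ 0.
  H_2: rank ker ∂_2 − rank ∂_3 = (8 − 7) − 0 = 1, and there is no ∂_3, so H_2 ≅ Z.

Hence the Betti numbers are b_0 = 1, b_1 = 0, b_2 = 1.

b_0 = 1, b_1 = 0, b_2 = 1.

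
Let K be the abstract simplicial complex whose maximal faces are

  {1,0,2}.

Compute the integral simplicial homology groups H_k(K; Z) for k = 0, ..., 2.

H_0 ≅ Z,  H_1 = 0,  H_2 = 0.

K has 3 vertices, 3 edges, 1 triangle.
rank ∂_0 = 0, rank ∂_1 = 2 ⇒ b_0 = 3 − 0 − 2 = 1; all invariant factors of ∂_1 are 1 so no torsion. So H_0 ≅ Z.
rank ∂_1 = 2, rank ∂_2 = 1 ⇒ b_1 = 3 − 2 − 1 = 0; all invariant factors of ∂_2 are 1 so no torsion. So H_1 ≅ 0.
rank ∂_2 = 1, rank ∂_3 = 0 ⇒ b_2 = 1 − 1 − 0 = 0. So H_2 ≅ 0.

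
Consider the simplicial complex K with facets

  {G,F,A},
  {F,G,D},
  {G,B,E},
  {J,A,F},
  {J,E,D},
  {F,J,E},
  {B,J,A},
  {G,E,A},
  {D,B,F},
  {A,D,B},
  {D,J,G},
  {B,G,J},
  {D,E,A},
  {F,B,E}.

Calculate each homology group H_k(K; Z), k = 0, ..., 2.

H_0 ≅ Z,  H_1 ≅ Z^2,  H_2 ≅ Z.

K has 7 vertices, 21 edges, 14 triangles.
rank ∂_0 = 0, rank ∂_1 = 6 ⇒ b_0 = 7 − 0 − 6 = 1; all invariant factors of ∂_1 are 1 so no torsion. So H_0 ≅ Z.
rank ∂_1 = 6, rank ∂_2 = 13 ⇒ b_1 = 21 − 6 − 13 = 2; all invariant factors of ∂_2 are 1 so no torsion. So H_1 ≅ Z^2.
rank ∂_2 = 13, rank ∂_3 = 0 ⇒ b_2 = 14 − 13 − 0 = 1. So H_2 ≅ Z.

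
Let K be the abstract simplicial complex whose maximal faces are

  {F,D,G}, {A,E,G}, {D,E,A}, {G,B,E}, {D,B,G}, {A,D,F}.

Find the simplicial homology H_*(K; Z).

K has 6 vertices, 12 edges, 6 triangles.
rank ∂_0 = 0, rank ∂_1 = 5 ⇒ b_0 = 6 − 0 − 5 = 1; all invariant factors of ∂_1 are 1 so no torsion. So H_0 ≅ Z.
rank ∂_1 = 5, rank ∂_2 = 6 ⇒ b_1 = 12 − 5 − 6 = 1; all invariant factors of ∂_2 are 1 so no torsion. So H_1 ≅ Z.
rank ∂_2 = 6, rank ∂_3 = 0 ⇒ b_2 = 6 − 6 − 0 = 0. So H_2 ≅ 0.

H_0 ≅ Z,  H_1 ≅ Z,  H_2 = 0.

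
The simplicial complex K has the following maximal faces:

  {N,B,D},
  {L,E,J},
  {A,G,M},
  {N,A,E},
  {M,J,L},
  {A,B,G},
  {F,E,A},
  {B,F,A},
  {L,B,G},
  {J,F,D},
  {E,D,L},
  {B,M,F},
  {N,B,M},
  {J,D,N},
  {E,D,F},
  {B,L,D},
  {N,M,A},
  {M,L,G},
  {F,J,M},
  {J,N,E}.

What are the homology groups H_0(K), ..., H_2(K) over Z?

H_0 = Z,  H_1 = Z × Z/2,  H_2 = 0.

K has 10 vertices, 30 edges, 20 triangles.
rank ∂_0 = 0, rank ∂_1 = 9 ⇒ b_0 = 10 − 0 − 9 = 1; all invariant factors of ∂_1 are 1 so no torsion. So H_0 = Z.
rank ∂_1 = 9, rank ∂_2 = 20 ⇒ b_1 = 30 − 9 − 20 = 1; ∂_2 has invariant factor(s) [2] giving torsion. So H_1 = Z × Z/2.
rank ∂_2 = 20, rank ∂_3 = 0 ⇒ b_2 = 20 − 20 − 0 = 0. So H_2 = 0.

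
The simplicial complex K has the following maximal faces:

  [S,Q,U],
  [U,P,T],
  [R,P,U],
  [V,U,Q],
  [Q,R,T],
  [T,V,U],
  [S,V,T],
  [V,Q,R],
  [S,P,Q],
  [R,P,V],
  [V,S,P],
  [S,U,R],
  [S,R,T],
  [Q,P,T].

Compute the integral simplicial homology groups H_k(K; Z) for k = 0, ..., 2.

H_0 = Z,  H_1 = Z^2,  H_2 = Z.

Order the vertices as P < Q < R < S < T < U < V. Listing each simplex with vertices in this order, K has dimension 2 with simplices:

  0-simplices (7): P, Q, R, S, T, U, V
  1-simplices (21): PQ, PR, PS, PT, PU, PV, QR, QS, QT, QU, QV, RS, RT, RU, RV, ST, SU, SV, TU, TV, UV
  2-simplices (14): PQS, PQT, PRU, PRV, PSV, PTU, QRT, QRV, QSU, QUV, RST, RSU, STV, TUV

giving chain groups C_0 ≅ Z^7, C_1 ≅ Z^21, C_2 ≅ Z^14.

The boundary map ∂_1: C_1 → C_0 is given by ∂[p,q] = [q] − [p]. For instance
  ∂PS = S − P.
The resulting 7×21 matrix has rank 6, and its Smith normal form has invariant factors (1,1,1,1,1,1).

∂_2: C_2 → C_1 maps a triangle to the signed sum of its edges. For instance
  ∂PTU = TU − PU + PT,
  ∂RST = ST − RT + RS.
The resulting 21×14 matrix has rank 13, and its Smith normal form has invariant factors (1,1,1,1,1,1,1,1,1,1,1,1,1).

Now H_k = ker ∂_k / im ∂_{k+1}, so:

  H_0: rank C_0 − rank ∂_1 = 7 − 6 = 1, and the invariant factors of ∂_1 are all 1, so H_0 ≅ Z.
  H_1: rank ker ∂_1 − rank ∂_2 = (21 − 6) − 13 = 2, and the invariant factors of ∂_2 are all 1, so H_1 ≅ Z^2.
  H_2: rank ker ∂_2 − rank ∂_3 = (14 − 13) − 0 = 1, and there is no ∂_3, so H_2 ≅ Z.

(K is a triangulation of the torus T^2.)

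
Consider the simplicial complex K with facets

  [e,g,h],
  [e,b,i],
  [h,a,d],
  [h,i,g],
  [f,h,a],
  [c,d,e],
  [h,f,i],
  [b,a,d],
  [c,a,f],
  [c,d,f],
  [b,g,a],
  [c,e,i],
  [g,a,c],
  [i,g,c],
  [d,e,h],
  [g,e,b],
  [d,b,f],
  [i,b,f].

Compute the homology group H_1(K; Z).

Take the total order a < b < c < d < e < f < g < h < i on the vertex set. Then K (dimension 2) consists of the simplices:

  0-simplices (9): a, b, c, d, e, f, g, h, i
  1-simplices (27): ab, ac, ad, af, ag, ah, bd, be, bf, bg, bi, cd, ce, cf, cg, ci, de, df, dh, eg, eh, ei, fh, fi, gh, gi, hi
  2-simplices (18): abd, abg, acf, acg, adh, afh, bdf, beg, bei, bfi, cde, cdf, cei, cgi, deh, egh, fhi, ghi

so the chain groups are C_0 ≅ Z^9, C_1 ≅ Z^27, C_2 ≅ Z^18.

The boundary map ∂_1: C_1 → C_0 sends each edge [p,q] (with p < q) to q − p. For instance
  ∂cf = f − c.
This gives a 9×27 integer matrix of rank 8; reducing to Smith normal form yields diagonal entries (1,1,1,1,1,1,1,1).

The boundary map ∂_2: C_2 → C_1 maps a triangle to the signed sum of its edges. For instance
  ∂ghi = hi − gi + gh,
  ∂fhi = hi − fi + fh.
This gives a 27×18 integer matrix of rank 18; reducing to Smith normal form yields diagonal entries (1,1,1,1,1,1,1,1,1,1,1,1,1,1,1,1,1,2).

Now H_k = ker ∂_k / im ∂_{k+1}, so:

  H_1: rank ker ∂_1 − rank ∂_2 = (27 − 8) − 18 = 1, and ∂_2 has invariant factor 2 > 1, so H_1 ≅ Z ⊕ Z/2Z.

(K is a triangulation of the Klein bottle.)

H_1 = Z ⊕ Z/2Z.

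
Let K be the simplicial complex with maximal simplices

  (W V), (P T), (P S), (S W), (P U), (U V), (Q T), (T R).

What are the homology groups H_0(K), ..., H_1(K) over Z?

H_0 = Z,  H_1 = Z.

Fix the vertex order P < Q < R < S < T < U < V < W and write every simplex with vertices in increasing order. Then dim K = 1 and the simplices of K are:

  0-simplices (8): P, Q, R, S, T, U, V, W
  1-simplices (8): PS, PT, PU, QT, RT, SW, UV, VW

giving chain groups C_0 ≅ Z^8, C_1 ≅ Z^8.

The boundary map ∂_1: C_1 → C_0 sends each edge [p,q] (with p < q) to q − p. For instance
  ∂UV = V − U.
The resulting 8×8 matrix has rank 7, and its Smith normal form has invariant factors (1,1,1,1,1,1,1).

Now H_k = ker ∂_k / im ∂_{k+1}, so:

  H_0: rank C_0 − rank ∂_1 = 8 − 7 = 1, and the invariant factors of ∂_1 are all 1, so H_0 ≅ Z.
  H_1: rank ker ∂_1 − rank ∂_2 = (8 − 7) − 0 = 1, and there is no ∂_2, so H_1 ≅ Z.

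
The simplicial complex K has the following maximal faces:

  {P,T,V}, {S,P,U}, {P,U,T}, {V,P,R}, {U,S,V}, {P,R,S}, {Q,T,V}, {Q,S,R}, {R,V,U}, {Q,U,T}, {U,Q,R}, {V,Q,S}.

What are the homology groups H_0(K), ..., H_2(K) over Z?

K has 7 vertices, 18 edges, 12 triangles.
rank ∂_0 = 0, rank ∂_1 = 6 ⇒ b_0 = 7 − 0 − 6 = 1; all invariant factors of ∂_1 are 1 so no torsion. So H_0 ≅ Z.
rank ∂_1 = 6, rank ∂_2 = 12 ⇒ b_1 = 18 − 6 − 12 = 0; ∂_2 has invariant factor(s) [2] giving torsion. So H_1 ≅ Z/2Z.
rank ∂_2 = 12, rank ∂_3 = 0 ⇒ b_2 = 12 − 12 − 0 = 0. So H_2 ≅ 0.

H_0 ≅ Z,  H_1 ≅ Z/2Z,  H_2 = 0.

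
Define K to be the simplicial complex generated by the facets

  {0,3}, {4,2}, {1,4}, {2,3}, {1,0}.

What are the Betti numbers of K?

Take the total order 0 < 1 < 2 < 3 < 4 on the vertex set. Then K (dimension 1) consists of the simplices:

  0-simplices (5): [0], [1], [2], [3], [4]
  1-simplices (5): [0,1], [0,3], [1,4], [2,3], [2,4]

Hence C_0 ≅ Z^5, C_1 ≅ Z^5.

Boundary ∂_1: C_1 → C_0 is given by ∂[p,q] = [q] − [p]. For instance
  ∂[1,4] = [4] − [1].
The 5×5 boundary matrix has rank 4 and Smith normal form diag(1,1,1,1).

Reading off H_k = ker ∂_k / im ∂_{k+1}:

  H_0: rank C_0 − rank ∂_1 = 5 − 4 = 1, and the invariant factors of ∂_1 are all 1, so H_0 ≅ Z.
  H_1: rank ker ∂_1 − rank ∂_2 = (5 − 4) − 0 = 1, and there is no ∂_2, so H_1 ≅ Z.

As a check, the Euler characteristic is 5 − 5 = 0, which agrees with 1 − 1 = 0.

Hence the Betti numbers are b_0 = 1, b_1 = 1.

b_0 = 1, b_1 = 1.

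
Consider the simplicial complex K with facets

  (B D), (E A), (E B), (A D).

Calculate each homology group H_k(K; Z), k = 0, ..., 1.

We work with the vertex ordering A < B < D < E. The simplices of K, each written with vertices in increasing order, are:

  0-simplices (4): A, B, D, E
  1-simplices (4): AD, AE, BD, BE

Hence C_0 ≅ Z^4, C_1 ≅ Z^4.

Boundary ∂_1: C_1 → C_0 is given by ∂[p,q] = [q] − [p].
As a 4×4 matrix over Z this has rank 3, with invariant factors (1,1,1).

From H_k ≅ ker(∂_k) / im(∂_{k+1}) we obtain:

  H_0: rank C_0 − rank ∂_1 = 4 − 3 = 1, and the invariant factors of ∂_1 are all 1, so H_0 = Z.
  H_1: rank ker ∂_1 − rank ∂_2 = (4 − 3) − 0 = 1, and there is no ∂_2, so H_1 = Z.

(K is a triangulation of the circle S^1.)

H_0 ≅ Z,  H_1 ≅ Z.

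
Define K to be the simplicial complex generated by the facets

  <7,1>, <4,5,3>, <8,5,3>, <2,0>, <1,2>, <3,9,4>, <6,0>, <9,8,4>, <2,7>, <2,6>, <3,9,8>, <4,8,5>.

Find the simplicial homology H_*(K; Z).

Order the vertices as 0 < 1 < 2 < 3 < 4 < 5 < 6 < 7 < 8 < 9. Listing each simplex with vertices in this order, K has dimension 2 with simplices:

  0-simplices (10): [0], [1], [2], [3], [4], [5], [6], [7], [8], [9]
  1-simplices (15): [0,2], [0,6], [1,2], [1,7], [2,6], [2,7], [3,4], [3,5], [3,8], [3,9], [4,5], [4,8], [4,9], [5,8], [8,9]
  2-simplices (6): [3,4,5], [3,4,9], [3,5,8], [3,8,9], [4,5,8], [4,8,9]

so the chain groups are C_0 ≅ Z^10, C_1 ≅ Z^15, C_2 ≅ Z^6.

The boundary map ∂_1: C_1 → C_0 maps an edge to its endpoints' difference, ∂[p,q] = q − p.
This gives a 10×15 integer matrix of rank 8; reducing to Smith normal form yields diagonal entries (1,1,1,1,1,1,1,1).

Boundary ∂_2: C_2 → C_1 acts by ∂[p,q,r] = [q,r] − [p,r] + [p,q]. For instance
  ∂[4,5,8] = [5,8] − [4,8] + [4,5],
  ∂[3,5,8] = [5,8] − [3,8] + [3,5].
The 15×6 boundary matrix has rank 5 and Smith normal form diag(1,1,1,1,1).

Reading off H_k = ker ∂_k / im ∂_{k+1}:

  H_0: rank C_0 − rank ∂_1 = 10 − 8 = 2, and the invariant factors of ∂_1 are all 1, so H_0 ≅ Z^2.
  H_1: rank ker ∂_1 − rank ∂_2 = (15 − 8) − 5 = 2, and the invariant factors of ∂_2 are all 1, so H_1 ≅ Z^2.
  H_2: rank ker ∂_2 − rank ∂_3 = (6 − 5) − 0 = 1, and there is no ∂_3, so H_2 ≅ Z.

H_0 = Z^2,  H_1 = Z^2,  H_2 = Z.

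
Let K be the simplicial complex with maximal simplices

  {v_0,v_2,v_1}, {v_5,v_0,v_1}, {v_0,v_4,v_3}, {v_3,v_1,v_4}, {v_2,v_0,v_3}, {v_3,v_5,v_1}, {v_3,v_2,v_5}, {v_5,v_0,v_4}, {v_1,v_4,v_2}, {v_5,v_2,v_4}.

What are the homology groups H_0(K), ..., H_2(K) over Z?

We work with the vertex ordering v_0 < v_1 < v_2 < v_3 < v_4 < v_5. The simplices of K, each written with vertices in increasing order, are:

  0-simplices (6): [v_0], [v_1], [v_2], [v_3], [v_4], [v_5]
  1-simplices (15): (15 of them)
  2-simplices (10): [v_0,v_1,v_2], [v_0,v_1,v_5], [v_0,v_2,v_3], [v_0,v_3,v_4], [v_0,v_4,v_5], [v_1,v_2,v_4], [v_1,v_3,v_4], [v_1,v_3,v_5], [v_2,v_3,v_5], [v_2,v_4,v_5]

giving chain groups C_0 ≅ Z^6, C_1 ≅ Z^15, C_2 ≅ Z^10.

Boundary ∂_1: C_1 → C_0 maps an edge to its endpoints' difference, ∂[p,q] = q − p.
This gives a 6×15 integer matrix of rank 5; reducing to Smith normal form yields diagonal entries (1,1,1,1,1).

Boundary ∂_2: C_2 → C_1 maps a triangle to the signed sum of its edges. For instance
  ∂[v_0,v_1,v_2] = [v_1,v_2] − [v_0,v_2] + [v_0,v_1],
  ∂[v_2,v_4,v_5] = [v_4,v_5] − [v_2,v_5] + [v_2,v_4].
As a 15×10 matrix over Z this has rank 10, with invariant factors (1,1,1,1,1,1,1,1,1,2).

Reading off H_k = ker ∂_k / im ∂_{k+1}:

  H_0: rank C_0 − rank ∂_1 = 6 − 5 = 1, and the invariant factors of ∂_1 are all 1, so H_0 = Z.
  H_1: rank ker ∂_1 − rank ∂_2 = (15 − 5) − 10 = 0, and ∂_2 has invariant factor 2 > 1, so H_1 = Z_2.
  H_2: rank ker ∂_2 − rank ∂_3 = (10 − 10) − 0 = 0, and there is no ∂_3, so H_2 = 0.

As a check, the Euler characteristic is 6 − 15 + 10 = 1, which agrees with 1 − 0 + 0 = 1.

H_0 ≅ Z,  H_1 ≅ Z_2,  H_2 = 0.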